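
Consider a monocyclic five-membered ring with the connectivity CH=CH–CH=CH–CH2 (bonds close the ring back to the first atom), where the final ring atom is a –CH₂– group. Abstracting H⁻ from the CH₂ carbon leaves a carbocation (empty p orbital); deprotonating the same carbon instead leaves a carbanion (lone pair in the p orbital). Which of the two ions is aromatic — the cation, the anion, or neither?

The anion

In either ion the ring is fully conjugated: every atom, including the new sp² carbon, supplies a p orbital.
Cation: 2 × 2 + 0 = 4 π electrons → 4(1), antiaromatic.
Anion: 2 × 2 + 2 = 6 π electrons → 4(1)+2, aromatic.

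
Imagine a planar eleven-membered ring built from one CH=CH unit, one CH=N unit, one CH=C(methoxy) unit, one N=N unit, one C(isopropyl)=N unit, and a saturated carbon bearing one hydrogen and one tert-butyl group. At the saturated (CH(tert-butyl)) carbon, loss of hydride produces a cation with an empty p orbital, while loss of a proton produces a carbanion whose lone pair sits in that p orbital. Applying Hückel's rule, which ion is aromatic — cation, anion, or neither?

The cation

Both ions have a continuous loop of p orbitals — each ring atom is sp².
Cation: 5 × 2 + 0 = 10 π electrons → 4(2)+2, aromatic.
Anion: 5 × 2 + 2 = 12 π electrons → 4(3), antiaromatic.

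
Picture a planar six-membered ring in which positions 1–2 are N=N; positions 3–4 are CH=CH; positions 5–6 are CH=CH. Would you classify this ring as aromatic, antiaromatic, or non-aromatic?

All ring atoms are sp² and supply a p orbital to the ring (the double-bond atoms are sp², each contributing one p electron; each =N– nitrogen is pyridine-type (lone pair in the sp² plane, one electron in the p orbital)); the conjugation is uninterrupted.
π-electron count: 3 × 2 = 6 from the 3 double-bond units.
Since 6 = 4·1 + 2, the ring meets the 4n+2 criterion.

Aromatic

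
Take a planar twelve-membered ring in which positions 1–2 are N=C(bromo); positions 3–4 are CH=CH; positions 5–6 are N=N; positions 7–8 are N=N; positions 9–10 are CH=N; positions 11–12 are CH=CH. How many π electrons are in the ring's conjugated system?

12

Every ring atom contributes a p orbital perpendicular to the ring (every atom in a ring double bond is sp² and brings one electron to the p orbital; each =N– nitrogen is pyridine-type (lone pair in the sp² plane, one electron in the p orbital)), so the π system is cyclic and fully conjugated.
π-electron count: 6 × 2 = 12 from the 6 double-bond units.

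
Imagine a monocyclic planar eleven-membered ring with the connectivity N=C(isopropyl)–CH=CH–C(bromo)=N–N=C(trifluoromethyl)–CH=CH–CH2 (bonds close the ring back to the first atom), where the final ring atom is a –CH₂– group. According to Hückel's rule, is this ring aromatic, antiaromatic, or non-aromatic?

Non-aromatic

Because the tetrahedral CH₂ carbon is sp³ and has no p orbital in the ring π system at the CH2 position, the π system cannot extend all the way around the ring.
A ring that is not fully conjugated cannot be aromatic or antiaromatic regardless of its π-electron count.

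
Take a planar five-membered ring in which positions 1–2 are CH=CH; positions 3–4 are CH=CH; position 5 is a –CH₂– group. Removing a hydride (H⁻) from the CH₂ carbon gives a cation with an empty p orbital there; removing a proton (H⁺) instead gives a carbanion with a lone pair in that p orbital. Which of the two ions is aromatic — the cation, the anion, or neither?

The anion

In both ions every ring atom is sp² and contributes a p orbital, so both rings are fully conjugated.
Cation: 2 × 2 + 0 = 4 π electrons → 4(1), antiaromatic.
Anion: 2 × 2 + 2 = 6 π electrons → 4(1)+2, aromatic.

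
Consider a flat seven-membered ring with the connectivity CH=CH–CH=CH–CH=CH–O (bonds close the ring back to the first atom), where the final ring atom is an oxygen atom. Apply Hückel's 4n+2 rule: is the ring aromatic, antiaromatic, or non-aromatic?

Check conjugation: each doubly-bonded ring atom is sp² with one p-orbital electron; the oxygen donates one lone pair from its p orbital — every position has a p orbital, so the cyclic π system is continuous.
Adding the contributions, 3 × 2 = 6 from the double-bond units + 2 from the O atom = 8.
8 = 4(2); a planar, fully conjugated 4n system is antiaromatic.

Antiaromatic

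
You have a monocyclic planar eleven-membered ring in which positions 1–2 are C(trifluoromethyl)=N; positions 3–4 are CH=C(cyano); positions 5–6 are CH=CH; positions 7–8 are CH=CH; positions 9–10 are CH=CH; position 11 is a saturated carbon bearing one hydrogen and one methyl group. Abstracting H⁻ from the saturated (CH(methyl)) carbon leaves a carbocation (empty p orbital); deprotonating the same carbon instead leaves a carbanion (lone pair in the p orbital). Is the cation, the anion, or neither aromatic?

The cation

Once that carbon is sp², every ring atom has a p orbital and both ions are fully conjugated.
Cation: 5 × 2 + 0 = 10 π electrons → 4(2)+2, aromatic.
Anion: 5 × 2 + 2 = 12 π electrons → 4(3), antiaromatic.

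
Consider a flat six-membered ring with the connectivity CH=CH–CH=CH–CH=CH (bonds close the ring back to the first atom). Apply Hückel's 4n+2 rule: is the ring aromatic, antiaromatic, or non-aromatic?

Aromatic

All ring atoms are sp² and supply a p orbital to the ring (each doubly-bonded ring atom is sp² with one p-orbital electron); the conjugation is uninterrupted.
Tallying contributions gives 3 × 2 = 6 from the 3 double-bond units.
Since 6 = 4·1 + 2, the ring meets the 4n+2 criterion.
(This ring is benzene.)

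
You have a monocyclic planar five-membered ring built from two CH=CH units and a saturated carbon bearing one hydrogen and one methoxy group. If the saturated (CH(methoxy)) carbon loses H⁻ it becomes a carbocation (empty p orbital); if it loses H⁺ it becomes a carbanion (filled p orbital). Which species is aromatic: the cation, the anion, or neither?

The anion

Once that carbon is sp², every ring atom has a p orbital and both ions are fully conjugated.
Cation: 2 × 2 + 0 = 4 π electrons → 4(1), antiaromatic.
Anion: 2 × 2 + 2 = 6 π electrons → 4(1)+2, aromatic.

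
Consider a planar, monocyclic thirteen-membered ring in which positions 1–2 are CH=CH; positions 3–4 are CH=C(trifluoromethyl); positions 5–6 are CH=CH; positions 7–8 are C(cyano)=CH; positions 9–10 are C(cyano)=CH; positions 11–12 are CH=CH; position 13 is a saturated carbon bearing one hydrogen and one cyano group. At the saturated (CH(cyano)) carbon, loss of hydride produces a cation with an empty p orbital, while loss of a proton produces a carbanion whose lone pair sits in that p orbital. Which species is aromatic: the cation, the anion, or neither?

In both ions every ring atom is sp² and contributes a p orbital, so both rings are fully conjugated.
Cation: 6 × 2 + 0 = 12 π electrons → 4(3), antiaromatic.
Anion: 6 × 2 + 2 = 14 π electrons → 4(3)+2, aromatic.

The anion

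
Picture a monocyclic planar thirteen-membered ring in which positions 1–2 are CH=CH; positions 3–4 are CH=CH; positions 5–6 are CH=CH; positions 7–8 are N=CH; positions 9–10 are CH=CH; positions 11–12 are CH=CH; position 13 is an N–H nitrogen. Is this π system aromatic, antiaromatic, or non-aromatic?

Aromatic

All ring atoms are sp² and supply a p orbital to the ring (the double-bond atoms are sp², each contributing one p electron; each sp² =N– keeps its lone pair in-plane and puts one electron into the π system; the pyrrole-type nitrogen donates its lone pair from the p orbital); the conjugation is uninterrupted.
π-electron count: 6 × 2 = 12 from the double-bond units + 2 from the NH atom = 14.
That gives a 4n+2 count (14, n = 3).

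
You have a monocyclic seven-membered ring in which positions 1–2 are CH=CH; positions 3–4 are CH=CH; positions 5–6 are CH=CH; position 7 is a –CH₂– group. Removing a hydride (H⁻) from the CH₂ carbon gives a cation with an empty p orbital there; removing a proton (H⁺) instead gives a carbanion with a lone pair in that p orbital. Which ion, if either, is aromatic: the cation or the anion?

The cation

Both ions have a continuous loop of p orbitals — each ring atom is sp².
Cation: 3 × 2 + 0 = 6 π electrons → 4(1)+2, aromatic.
Anion: 3 × 2 + 2 = 8 π electrons → 4(2), antiaromatic.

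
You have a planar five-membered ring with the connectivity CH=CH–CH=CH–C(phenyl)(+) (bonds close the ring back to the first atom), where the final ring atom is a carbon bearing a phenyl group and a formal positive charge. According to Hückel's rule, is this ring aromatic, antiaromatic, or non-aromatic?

All ring atoms are sp² and supply a p orbital to the ring (the double-bond atoms are sp², each contributing one p electron; the carbocation has an empty p orbital); the conjugation is uninterrupted.
Counting π electrons: 2 × 2 = 4 from the double-bond units + 0 from the C(phenyl)(+) atom = 4.
4 is a 4n count (n = 1), so the planar conjugated ring is antiaromatic.

Antiaromatic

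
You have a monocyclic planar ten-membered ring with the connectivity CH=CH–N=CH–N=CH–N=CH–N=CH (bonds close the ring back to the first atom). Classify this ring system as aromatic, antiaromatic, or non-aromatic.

Aromatic

All ring atoms are sp² and supply a p orbital to the ring (each doubly-bonded ring atom is sp² with one p-orbital electron; each sp² =N– keeps its lone pair in-plane and puts one electron into the π system); the conjugation is uninterrupted.
π-electron count: 5 × 2 = 10 from the 5 double-bond units.
Since 10 = 4·2 + 2, the ring meets the 4n+2 criterion.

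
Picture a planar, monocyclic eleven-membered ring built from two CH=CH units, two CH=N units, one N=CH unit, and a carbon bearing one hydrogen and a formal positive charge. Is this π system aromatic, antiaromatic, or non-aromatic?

Check conjugation: each doubly-bonded ring atom is sp² with one p-orbital electron; each sp² =N– keeps its lone pair in-plane and puts one electron into the π system; the carbocation has an empty p orbital — every position has a p orbital, so the cyclic π system is continuous.
π-electron count: 5 × 2 = 10 from the double-bond units + 0 from the CH(+) atom = 10.
That gives a 4n+2 count (10, n = 2).

Aromatic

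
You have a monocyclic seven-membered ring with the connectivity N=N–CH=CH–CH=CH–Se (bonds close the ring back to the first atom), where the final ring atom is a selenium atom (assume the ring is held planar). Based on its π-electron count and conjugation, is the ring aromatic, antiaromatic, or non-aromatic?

All ring atoms are sp² and supply a p orbital to the ring (the double-bond atoms are sp², each contributing one p electron; each sp² =N– keeps its lone pair in-plane and puts one electron into the π system; the selenium donates one lone pair from its p orbital); the conjugation is uninterrupted.
π-electron count: 3 × 2 = 6 from the double-bond units + 2 from the Se atom = 8.
8 = 4(2); a planar, fully conjugated 4n system is antiaromatic.

Antiaromatic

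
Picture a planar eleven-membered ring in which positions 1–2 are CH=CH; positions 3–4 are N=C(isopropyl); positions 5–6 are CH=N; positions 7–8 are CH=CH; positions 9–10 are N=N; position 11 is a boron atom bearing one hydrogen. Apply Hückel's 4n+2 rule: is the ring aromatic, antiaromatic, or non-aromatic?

The p orbitals form a continuous loop: every atom in a ring double bond is sp² and brings one electron to the p orbital; each =N– nitrogen is pyridine-type (lone pair in the sp² plane, one electron in the p orbital); the boron has an empty p orbital. The ring is fully conjugated.
Adding the contributions, 5 × 2 = 10 from the double-bond units + 0 from the BH atom = 10.
With 10 π electrons (n = 2), the Hückel 4n+2 condition holds.

Aromatic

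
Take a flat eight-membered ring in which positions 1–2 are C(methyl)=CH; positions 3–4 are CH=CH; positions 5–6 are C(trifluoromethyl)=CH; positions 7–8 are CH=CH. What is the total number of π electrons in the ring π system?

8

The p orbitals form a continuous loop: the double-bond atoms are sp², each contributing one p electron. The ring is fully conjugated.
π-electron count: 4 × 2 = 8 from the 4 double-bond units.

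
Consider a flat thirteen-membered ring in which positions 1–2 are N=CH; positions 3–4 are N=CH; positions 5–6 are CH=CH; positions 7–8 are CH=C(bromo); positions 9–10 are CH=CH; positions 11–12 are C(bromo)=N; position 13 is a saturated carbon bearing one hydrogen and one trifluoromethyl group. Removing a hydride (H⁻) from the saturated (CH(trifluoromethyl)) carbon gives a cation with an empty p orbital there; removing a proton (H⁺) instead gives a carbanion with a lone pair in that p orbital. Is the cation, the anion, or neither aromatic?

The anion

Once that carbon is sp², every ring atom has a p orbital and both ions are fully conjugated.
Cation: 6 × 2 + 0 = 12 π electrons → 4(3), antiaromatic.
Anion: 6 × 2 + 2 = 14 π electrons → 4(3)+2, aromatic.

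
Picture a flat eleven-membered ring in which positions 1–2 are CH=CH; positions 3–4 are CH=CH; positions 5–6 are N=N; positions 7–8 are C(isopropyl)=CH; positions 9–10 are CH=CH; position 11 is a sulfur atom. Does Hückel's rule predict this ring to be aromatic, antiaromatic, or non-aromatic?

Every ring atom contributes a p orbital perpendicular to the ring (the double-bond atoms are sp², each contributing one p electron; the doubly-bonded nitrogens are pyridine-type — their lone pairs lie in the ring plane, leaving one electron in the p orbital; the sulfur donates one lone pair from its p orbital), so the π system is cyclic and fully conjugated.
π-electron count: 5 × 2 = 10 from the double-bond units + 2 from the S atom = 12.
A 4n π count (12, n = 3) in a planar conjugated ring means antiaromatic.

Antiaromatic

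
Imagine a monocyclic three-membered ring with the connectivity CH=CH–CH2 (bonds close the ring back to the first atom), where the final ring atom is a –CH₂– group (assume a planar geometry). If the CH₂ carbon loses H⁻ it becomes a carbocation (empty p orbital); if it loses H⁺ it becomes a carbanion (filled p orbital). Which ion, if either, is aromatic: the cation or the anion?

In either ion the ring is fully conjugated: every atom, including the new sp² carbon, supplies a p orbital.
Cation: 1 × 2 + 0 = 2 π electrons → 4(0)+2, aromatic.
Anion: 1 × 2 + 2 = 4 π electrons → 4(1), antiaromatic.

The cation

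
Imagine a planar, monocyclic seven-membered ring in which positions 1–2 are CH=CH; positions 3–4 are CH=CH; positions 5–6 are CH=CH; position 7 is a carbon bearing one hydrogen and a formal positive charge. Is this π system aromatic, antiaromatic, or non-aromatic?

Aromatic

Check conjugation: the double-bond atoms are sp², each contributing one p electron; the carbocation has an empty p orbital — every position has a p orbital, so the cyclic π system is continuous.
Counting π electrons: 3 × 2 = 6 from the double-bond units + 0 from the CH(+) atom = 6.
Since 6 = 4·1 + 2, the ring meets the 4n+2 criterion.
(The species described is the tropylium cation.)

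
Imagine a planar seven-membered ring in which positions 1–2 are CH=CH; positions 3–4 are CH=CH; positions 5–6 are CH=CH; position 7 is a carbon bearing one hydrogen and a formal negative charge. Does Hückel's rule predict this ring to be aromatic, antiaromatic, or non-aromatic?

Antiaromatic

Every ring atom contributes a p orbital perpendicular to the ring (the double-bond atoms are sp², each contributing one p electron; the carbanion's lone pair occupies the p orbital), so the π system is cyclic and fully conjugated.
Adding the contributions, 3 × 2 = 6 from the double-bond units + 2 from the CH(-) atom = 8.
A 4n π count (8, n = 2) in a planar conjugated ring means antiaromatic.
This is the cycloheptatrienyl anion.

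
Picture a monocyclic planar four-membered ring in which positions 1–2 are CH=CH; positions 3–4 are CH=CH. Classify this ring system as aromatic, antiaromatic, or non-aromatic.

All ring atoms are sp² and supply a p orbital to the ring (each doubly-bonded ring atom is sp² with one p-orbital electron); the conjugation is uninterrupted.
Adding the contributions, 2 × 2 = 4 from the 2 double-bond units.
With 4 = 4·1 π electrons, Hückel's rule classifies the planar ring as antiaromatic.
(The species described is cyclobutadiene.)

Antiaromatic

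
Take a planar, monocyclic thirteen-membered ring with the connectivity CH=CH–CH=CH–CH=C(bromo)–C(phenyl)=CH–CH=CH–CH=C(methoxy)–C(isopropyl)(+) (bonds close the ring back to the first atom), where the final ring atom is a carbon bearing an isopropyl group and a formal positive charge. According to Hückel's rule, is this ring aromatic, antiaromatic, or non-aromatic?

Every ring atom contributes a p orbital perpendicular to the ring (every atom in a ring double bond is sp² and brings one electron to the p orbital; the carbocation has an empty p orbital), so the π system is cyclic and fully conjugated.
Counting π electrons: 6 × 2 = 12 from the double-bond units + 0 from the C(isopropyl)(+) atom = 12.
With 12 = 4·3 π electrons, Hückel's rule classifies the planar ring as antiaromatic.

Antiaromatic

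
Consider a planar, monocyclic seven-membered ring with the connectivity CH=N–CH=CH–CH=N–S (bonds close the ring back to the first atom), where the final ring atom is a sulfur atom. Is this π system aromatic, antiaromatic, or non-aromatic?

All ring atoms are sp² and supply a p orbital to the ring (each doubly-bonded ring atom is sp² with one p-orbital electron; each =N– nitrogen is pyridine-type (lone pair in the sp² plane, one electron in the p orbital); the sulfur donates one lone pair from its p orbital); the conjugation is uninterrupted.
Counting π electrons: 3 × 2 = 6 from the double-bond units + 2 from the S atom = 8.
A 4n π count (8, n = 2) in a planar conjugated ring means antiaromatic.

Antiaromatic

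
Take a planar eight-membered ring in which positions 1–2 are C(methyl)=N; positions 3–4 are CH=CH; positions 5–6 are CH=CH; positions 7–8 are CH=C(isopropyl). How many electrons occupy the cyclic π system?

8

Every ring atom contributes a p orbital perpendicular to the ring (each doubly-bonded ring atom is sp² with one p-orbital electron; each sp² =N– keeps its lone pair in-plane and puts one electron into the π system), so the π system is cyclic and fully conjugated.
Counting π electrons: 4 × 2 = 8 from the 4 double-bond units.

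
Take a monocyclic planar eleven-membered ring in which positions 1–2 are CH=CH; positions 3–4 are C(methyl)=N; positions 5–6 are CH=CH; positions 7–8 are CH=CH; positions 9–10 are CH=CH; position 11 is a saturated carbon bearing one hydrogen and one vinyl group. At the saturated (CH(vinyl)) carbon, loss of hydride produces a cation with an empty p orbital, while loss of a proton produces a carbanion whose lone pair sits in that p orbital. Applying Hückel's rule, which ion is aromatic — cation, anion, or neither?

Both ions have a continuous loop of p orbitals — each ring atom is sp².
Cation: 5 × 2 + 0 = 10 π electrons → 4(2)+2, aromatic.
Anion: 5 × 2 + 2 = 12 π electrons → 4(3), antiaromatic.

The cation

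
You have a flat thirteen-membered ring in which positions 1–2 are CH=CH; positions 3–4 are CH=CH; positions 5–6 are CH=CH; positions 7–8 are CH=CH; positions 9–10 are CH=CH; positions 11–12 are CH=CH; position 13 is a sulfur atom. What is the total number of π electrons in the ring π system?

14

Every ring atom contributes a p orbital perpendicular to the ring (the double-bond atoms are sp², each contributing one p electron; the sulfur donates one lone pair from its p orbital), so the π system is cyclic and fully conjugated.
Tallying contributions gives 6 × 2 = 12 from the double-bond units + 2 from the S atom = 14.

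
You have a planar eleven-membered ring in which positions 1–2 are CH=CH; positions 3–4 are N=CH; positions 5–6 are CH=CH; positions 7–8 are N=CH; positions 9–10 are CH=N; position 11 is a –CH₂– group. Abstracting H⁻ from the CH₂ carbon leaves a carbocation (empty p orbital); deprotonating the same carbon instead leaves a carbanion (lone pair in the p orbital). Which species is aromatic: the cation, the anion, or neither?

In either ion the ring is fully conjugated: every atom, including the new sp² carbon, supplies a p orbital.
Cation: 5 × 2 + 0 = 10 π electrons → 4(2)+2, aromatic.
Anion: 5 × 2 + 2 = 12 π electrons → 4(3), antiaromatic.

The cation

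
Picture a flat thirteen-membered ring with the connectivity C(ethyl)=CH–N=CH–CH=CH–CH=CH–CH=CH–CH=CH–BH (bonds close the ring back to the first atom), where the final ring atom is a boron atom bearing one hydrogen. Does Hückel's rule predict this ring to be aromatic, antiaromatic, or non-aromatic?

The p orbitals form a continuous loop: every atom in a ring double bond is sp² and brings one electron to the p orbital; each sp² =N– keeps its lone pair in-plane and puts one electron into the π system; the boron has an empty p orbital. The ring is fully conjugated.
Adding the contributions, 6 × 2 = 12 from the double-bond units + 0 from the BH atom = 12.
12 = 4(3); a planar, fully conjugated 4n system is antiaromatic.

Antiaromatic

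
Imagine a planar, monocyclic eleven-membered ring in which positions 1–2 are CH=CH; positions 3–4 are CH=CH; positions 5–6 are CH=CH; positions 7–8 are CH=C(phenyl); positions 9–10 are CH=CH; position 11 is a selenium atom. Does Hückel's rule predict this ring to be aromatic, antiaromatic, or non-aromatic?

All ring atoms are sp² and supply a p orbital to the ring (each doubly-bonded ring atom is sp² with one p-orbital electron; the selenium donates one lone pair from its p orbital); the conjugation is uninterrupted.
Tallying contributions gives 5 × 2 = 10 from the double-bond units + 2 from the Se atom = 12.
12 = 4(3); a planar, fully conjugated 4n system is antiaromatic.

Antiaromatic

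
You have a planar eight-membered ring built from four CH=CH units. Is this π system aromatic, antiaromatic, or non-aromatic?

Check conjugation: every atom in a ring double bond is sp² and brings one electron to the p orbital — every position has a p orbital, so the cyclic π system is continuous.
π-electron count: 4 × 2 = 8 from the 4 double-bond units.
8 is a 4n count (n = 2), so the planar conjugated ring is antiaromatic.
This is cyclooctatetraene.

Antiaromatic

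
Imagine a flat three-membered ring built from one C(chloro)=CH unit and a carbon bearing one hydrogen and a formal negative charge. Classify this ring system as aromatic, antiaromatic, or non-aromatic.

Antiaromatic

Every ring atom contributes a p orbital perpendicular to the ring (each doubly-bonded ring atom is sp² with one p-orbital electron; the carbanion's lone pair occupies the p orbital), so the π system is cyclic and fully conjugated.
Tallying contributions gives 1 × 2 = 2 from the double-bond unit + 2 from the CH(-) atom = 4.
4 = 4(1); a planar, fully conjugated 4n system is antiaromatic.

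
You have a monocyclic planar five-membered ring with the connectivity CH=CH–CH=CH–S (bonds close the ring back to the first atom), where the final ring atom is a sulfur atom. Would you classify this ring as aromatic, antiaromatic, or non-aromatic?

Aromatic

Check conjugation: each doubly-bonded ring atom is sp² with one p-orbital electron; the sulfur donates one lone pair from its p orbital — every position has a p orbital, so the cyclic π system is continuous.
π-electron count: 2 × 2 = 4 from the double-bond units + 2 from the S atom = 6.
Since 6 = 4·1 + 2, the ring meets the 4n+2 criterion.
(The species described is thiophene.)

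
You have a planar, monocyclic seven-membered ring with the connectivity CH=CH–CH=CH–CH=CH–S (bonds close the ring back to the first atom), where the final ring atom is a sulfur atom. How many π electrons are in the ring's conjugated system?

8

The p orbitals form a continuous loop: the double-bond atoms are sp², each contributing one p electron; the sulfur donates one lone pair from its p orbital. The ring is fully conjugated.
π-electron count: 3 × 2 = 6 from the double-bond units + 2 from the S atom = 8.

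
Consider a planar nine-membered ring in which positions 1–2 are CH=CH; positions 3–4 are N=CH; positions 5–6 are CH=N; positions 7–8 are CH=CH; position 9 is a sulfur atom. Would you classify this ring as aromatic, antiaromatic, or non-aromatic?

Aromatic

The p orbitals form a continuous loop: the double-bond atoms are sp², each contributing one p electron; each sp² =N– keeps its lone pair in-plane and puts one electron into the π system; the sulfur donates one lone pair from its p orbital. The ring is fully conjugated.
Adding the contributions, 4 × 2 = 8 from the double-bond units + 2 from the S atom = 10.
That gives a 4n+2 count (10, n = 2).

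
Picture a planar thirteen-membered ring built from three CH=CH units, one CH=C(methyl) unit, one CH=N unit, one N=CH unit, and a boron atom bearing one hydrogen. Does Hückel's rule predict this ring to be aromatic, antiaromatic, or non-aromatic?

Every ring atom contributes a p orbital perpendicular to the ring (the double-bond atoms are sp², each contributing one p electron; the doubly-bonded nitrogens are pyridine-type — their lone pairs lie in the ring plane, leaving one electron in the p orbital; the boron has an empty p orbital), so the π system is cyclic and fully conjugated.
Tallying contributions gives 6 × 2 = 12 from the double-bond units + 0 from the BH atom = 12.
12 is a 4n count (n = 3), so the planar conjugated ring is antiaromatic.

Antiaromatic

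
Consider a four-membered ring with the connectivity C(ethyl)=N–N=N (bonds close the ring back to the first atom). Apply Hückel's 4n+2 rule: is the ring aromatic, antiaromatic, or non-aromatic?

Antiaromatic

Every ring atom contributes a p orbital perpendicular to the ring (every atom in a ring double bond is sp² and brings one electron to the p orbital; each sp² =N– keeps its lone pair in-plane and puts one electron into the π system), so the π system is cyclic and fully conjugated.
Tallying contributions gives 2 × 2 = 4 from the 2 double-bond units.
With 4 = 4·1 π electrons, Hückel's rule classifies the planar ring as antiaromatic.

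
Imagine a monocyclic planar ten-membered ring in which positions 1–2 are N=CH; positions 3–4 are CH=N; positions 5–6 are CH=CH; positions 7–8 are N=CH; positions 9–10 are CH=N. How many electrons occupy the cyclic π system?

10

Check conjugation: every atom in a ring double bond is sp² and brings one electron to the p orbital; the doubly-bonded nitrogens are pyridine-type — their lone pairs lie in the ring plane, leaving one electron in the p orbital — every position has a p orbital, so the cyclic π system is continuous.
Adding the contributions, 5 × 2 = 10 from the 5 double-bond units.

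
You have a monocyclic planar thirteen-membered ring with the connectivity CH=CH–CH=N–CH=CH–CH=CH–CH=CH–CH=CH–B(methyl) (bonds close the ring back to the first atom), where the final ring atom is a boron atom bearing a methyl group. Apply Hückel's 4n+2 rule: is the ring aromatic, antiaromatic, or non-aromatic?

Antiaromatic

Every ring atom contributes a p orbital perpendicular to the ring (every atom in a ring double bond is sp² and brings one electron to the p orbital; each sp² =N– keeps its lone pair in-plane and puts one electron into the π system; the boron has an empty p orbital), so the π system is cyclic and fully conjugated.
Counting π electrons: 6 × 2 = 12 from the double-bond units + 0 from the B(methyl) atom = 12.
12 = 4(3); a planar, fully conjugated 4n system is antiaromatic.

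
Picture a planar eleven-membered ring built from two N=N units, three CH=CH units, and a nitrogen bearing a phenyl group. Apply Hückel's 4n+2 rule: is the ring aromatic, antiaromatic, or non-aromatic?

All ring atoms are sp² and supply a p orbital to the ring (each doubly-bonded ring atom is sp² with one p-orbital electron; each sp² =N– keeps its lone pair in-plane and puts one electron into the π system; the pyrrole-type nitrogen donates its lone pair from the p orbital); the conjugation is uninterrupted.
Counting π electrons: 5 × 2 = 10 from the double-bond units + 2 from the N(phenyl) atom = 12.
A 4n π count (12, n = 3) in a planar conjugated ring means antiaromatic.

Antiaromatic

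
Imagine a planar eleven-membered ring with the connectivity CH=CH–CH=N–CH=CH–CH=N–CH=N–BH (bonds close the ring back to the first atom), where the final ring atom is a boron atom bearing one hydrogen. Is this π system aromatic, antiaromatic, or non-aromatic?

Aromatic

Every ring atom contributes a p orbital perpendicular to the ring (each doubly-bonded ring atom is sp² with one p-orbital electron; the doubly-bonded nitrogens are pyridine-type — their lone pairs lie in the ring plane, leaving one electron in the p orbital; the boron has an empty p orbital), so the π system is cyclic and fully conjugated.
Counting π electrons: 5 × 2 = 10 from the double-bond units + 0 from the BH atom = 10.
That gives a 4n+2 count (10, n = 2).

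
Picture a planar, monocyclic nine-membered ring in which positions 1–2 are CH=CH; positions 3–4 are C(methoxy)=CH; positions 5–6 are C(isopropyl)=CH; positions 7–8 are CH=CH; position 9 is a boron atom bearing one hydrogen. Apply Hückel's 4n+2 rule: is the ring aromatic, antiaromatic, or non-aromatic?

Antiaromatic

Check conjugation: every atom in a ring double bond is sp² and brings one electron to the p orbital; the boron has an empty p orbital — every position has a p orbital, so the cyclic π system is continuous.
Adding the contributions, 4 × 2 = 8 from the double-bond units + 0 from the BH atom = 8.
With 8 = 4·2 π electrons, Hückel's rule classifies the planar ring as antiaromatic.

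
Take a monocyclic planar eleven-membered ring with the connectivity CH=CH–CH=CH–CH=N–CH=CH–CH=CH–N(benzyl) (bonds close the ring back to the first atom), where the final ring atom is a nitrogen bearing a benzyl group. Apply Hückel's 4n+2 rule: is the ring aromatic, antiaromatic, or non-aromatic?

Antiaromatic

The p orbitals form a continuous loop: the double-bond atoms are sp², each contributing one p electron; each sp² =N– keeps its lone pair in-plane and puts one electron into the π system; the pyrrole-type nitrogen donates its lone pair from the p orbital. The ring is fully conjugated.
π-electron count: 5 × 2 = 10 from the double-bond units + 2 from the N(benzyl) atom = 12.
12 = 4(3); a planar, fully conjugated 4n system is antiaromatic.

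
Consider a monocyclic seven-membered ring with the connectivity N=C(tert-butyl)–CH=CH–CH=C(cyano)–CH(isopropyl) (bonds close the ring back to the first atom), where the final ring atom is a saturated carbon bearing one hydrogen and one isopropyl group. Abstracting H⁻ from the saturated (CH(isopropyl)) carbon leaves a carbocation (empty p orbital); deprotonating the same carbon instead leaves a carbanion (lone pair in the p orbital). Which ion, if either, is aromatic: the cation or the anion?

The cation

In either ion the ring is fully conjugated: every atom, including the new sp² carbon, supplies a p orbital.
Cation: 3 × 2 + 0 = 6 π electrons → 4(1)+2, aromatic.
Anion: 3 × 2 + 2 = 8 π electrons → 4(2), antiaromatic.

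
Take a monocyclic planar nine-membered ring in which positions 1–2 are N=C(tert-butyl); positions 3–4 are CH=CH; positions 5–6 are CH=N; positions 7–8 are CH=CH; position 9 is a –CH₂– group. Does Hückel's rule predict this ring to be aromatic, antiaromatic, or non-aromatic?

Non-aromatic

The CH2 carbon is saturated: the tetrahedral CH₂ carbon is sp³ and has no p orbital in the ring π system. Conjugation is not continuous around the ring.
Without a continuous loop of overlapping p orbitals the Hückel electron count never comes into play.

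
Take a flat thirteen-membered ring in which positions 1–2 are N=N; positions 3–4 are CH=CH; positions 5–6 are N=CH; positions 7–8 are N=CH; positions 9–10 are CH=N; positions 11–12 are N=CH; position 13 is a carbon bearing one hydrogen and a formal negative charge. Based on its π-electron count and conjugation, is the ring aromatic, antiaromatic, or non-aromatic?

The p orbitals form a continuous loop: each doubly-bonded ring atom is sp² with one p-orbital electron; each =N– nitrogen is pyridine-type (lone pair in the sp² plane, one electron in the p orbital); the carbanion's lone pair occupies the p orbital. The ring is fully conjugated.
Counting π electrons: 6 × 2 = 12 from the double-bond units + 2 from the CH(-) atom = 14.
14 = 4(3) + 2, which satisfies Hückel's 4n+2 rule.

Aromatic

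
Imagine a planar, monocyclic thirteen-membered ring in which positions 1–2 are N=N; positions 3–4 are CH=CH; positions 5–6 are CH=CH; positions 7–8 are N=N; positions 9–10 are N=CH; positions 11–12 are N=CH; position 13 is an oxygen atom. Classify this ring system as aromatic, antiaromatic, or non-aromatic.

All ring atoms are sp² and supply a p orbital to the ring (each doubly-bonded ring atom is sp² with one p-orbital electron; each sp² =N– keeps its lone pair in-plane and puts one electron into the π system; the oxygen donates one lone pair from its p orbital); the conjugation is uninterrupted.
π-electron count: 6 × 2 = 12 from the double-bond units + 2 from the O atom = 14.
With 14 π electrons (n = 3), the Hückel 4n+2 condition holds.

Aromatic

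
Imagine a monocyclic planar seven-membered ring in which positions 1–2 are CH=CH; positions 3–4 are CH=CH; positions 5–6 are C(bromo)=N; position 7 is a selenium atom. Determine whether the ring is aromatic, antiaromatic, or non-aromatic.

Check conjugation: the double-bond atoms are sp², each contributing one p electron; the doubly-bonded nitrogens are pyridine-type — their lone pairs lie in the ring plane, leaving one electron in the p orbital; the selenium donates one lone pair from its p orbital — every position has a p orbital, so the cyclic π system is continuous.
Adding the contributions, 3 × 2 = 6 from the double-bond units + 2 from the Se atom = 8.
With 8 = 4·2 π electrons, Hückel's rule classifies the planar ring as antiaromatic.

Antiaromatic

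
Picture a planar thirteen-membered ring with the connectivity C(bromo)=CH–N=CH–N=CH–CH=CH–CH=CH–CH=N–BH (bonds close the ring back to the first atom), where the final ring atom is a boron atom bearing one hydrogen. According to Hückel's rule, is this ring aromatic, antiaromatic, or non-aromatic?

Check conjugation: the double-bond atoms are sp², each contributing one p electron; each =N– nitrogen is pyridine-type (lone pair in the sp² plane, one electron in the p orbital); the boron has an empty p orbital — every position has a p orbital, so the cyclic π system is continuous.
Tallying contributions gives 6 × 2 = 12 from the double-bond units + 0 from the BH atom = 12.
12 = 4(3); a planar, fully conjugated 4n system is antiaromatic.

Antiaromatic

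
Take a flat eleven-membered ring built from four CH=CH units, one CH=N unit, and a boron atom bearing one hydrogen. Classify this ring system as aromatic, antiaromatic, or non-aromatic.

Every ring atom contributes a p orbital perpendicular to the ring (each doubly-bonded ring atom is sp² with one p-orbital electron; each =N– nitrogen is pyridine-type (lone pair in the sp² plane, one electron in the p orbital); the boron has an empty p orbital), so the π system is cyclic and fully conjugated.
Adding the contributions, 5 × 2 = 10 from the double-bond units + 0 from the BH atom = 10.
10 = 4(2) + 2, which satisfies Hückel's 4n+2 rule.

Aromatic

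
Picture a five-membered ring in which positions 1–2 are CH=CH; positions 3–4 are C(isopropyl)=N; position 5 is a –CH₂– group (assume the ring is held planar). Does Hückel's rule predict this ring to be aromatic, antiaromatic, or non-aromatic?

Non-aromatic

The CH2 position has four σ bonds — the tetrahedral CH₂ carbon is sp³ and has no p orbital in the ring π system — so the cyclic conjugation is interrupted.
Broken conjugation rules out both aromaticity and antiaromaticity.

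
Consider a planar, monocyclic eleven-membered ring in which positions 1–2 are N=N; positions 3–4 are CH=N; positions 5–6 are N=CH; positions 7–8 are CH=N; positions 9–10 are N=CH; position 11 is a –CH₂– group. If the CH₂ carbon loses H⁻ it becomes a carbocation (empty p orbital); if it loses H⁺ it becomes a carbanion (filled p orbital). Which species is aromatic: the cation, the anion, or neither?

Both ions have a continuous loop of p orbitals — each ring atom is sp².
Cation: 5 × 2 + 0 = 10 π electrons → 4(2)+2, aromatic.
Anion: 5 × 2 + 2 = 12 π electrons → 4(3), antiaromatic.

The cation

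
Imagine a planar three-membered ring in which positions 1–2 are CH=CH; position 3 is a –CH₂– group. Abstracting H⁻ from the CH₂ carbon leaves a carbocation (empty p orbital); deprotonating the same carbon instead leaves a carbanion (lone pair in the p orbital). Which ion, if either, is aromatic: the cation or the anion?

In either ion the ring is fully conjugated: every atom, including the new sp² carbon, supplies a p orbital.
Cation: 1 × 2 + 0 = 2 π electrons → 4(0)+2, aromatic.
Anion: 1 × 2 + 2 = 4 π electrons → 4(1), antiaromatic.

The cation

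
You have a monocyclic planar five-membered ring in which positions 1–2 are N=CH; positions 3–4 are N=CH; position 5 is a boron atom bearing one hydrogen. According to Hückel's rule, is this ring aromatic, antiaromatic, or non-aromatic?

Antiaromatic

The p orbitals form a continuous loop: each doubly-bonded ring atom is sp² with one p-orbital electron; each sp² =N– keeps its lone pair in-plane and puts one electron into the π system; the boron has an empty p orbital. The ring is fully conjugated.
π-electron count: 2 × 2 = 4 from the double-bond units + 0 from the BH atom = 4.
With 4 = 4·1 π electrons, Hückel's rule classifies the planar ring as antiaromatic.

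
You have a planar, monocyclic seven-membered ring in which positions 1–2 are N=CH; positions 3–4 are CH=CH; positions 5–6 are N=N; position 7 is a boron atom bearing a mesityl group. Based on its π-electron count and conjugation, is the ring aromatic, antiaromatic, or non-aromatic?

Check conjugation: the double-bond atoms are sp², each contributing one p electron; each =N– nitrogen is pyridine-type (lone pair in the sp² plane, one electron in the p orbital); the boron has an empty p orbital — every position has a p orbital, so the cyclic π system is continuous.
Adding the contributions, 3 × 2 = 6 from the double-bond units + 0 from the B(mesityl) atom = 6.
That gives a 4n+2 count (6, n = 1).

Aromatic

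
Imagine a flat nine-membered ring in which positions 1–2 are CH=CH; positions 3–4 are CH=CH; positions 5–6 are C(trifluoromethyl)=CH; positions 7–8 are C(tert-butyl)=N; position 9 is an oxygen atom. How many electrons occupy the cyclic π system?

10

Check conjugation: the double-bond atoms are sp², each contributing one p electron; the doubly-bonded nitrogens are pyridine-type — their lone pairs lie in the ring plane, leaving one electron in the p orbital; the oxygen donates one lone pair from its p orbital — every position has a p orbital, so the cyclic π system is continuous.
Tallying contributions gives 4 × 2 = 8 from the double-bond units + 2 from the O atom = 10.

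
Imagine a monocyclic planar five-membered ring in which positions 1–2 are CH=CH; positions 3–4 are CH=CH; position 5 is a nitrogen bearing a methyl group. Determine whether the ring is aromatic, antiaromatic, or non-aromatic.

Aromatic

Check conjugation: every atom in a ring double bond is sp² and brings one electron to the p orbital; the pyrrole-type nitrogen donates its lone pair from the p orbital — every position has a p orbital, so the cyclic π system is continuous.
π-electron count: 2 × 2 = 4 from the double-bond units + 2 from the N(methyl) atom = 6.
Since 6 = 4·1 + 2, the ring meets the 4n+2 criterion.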